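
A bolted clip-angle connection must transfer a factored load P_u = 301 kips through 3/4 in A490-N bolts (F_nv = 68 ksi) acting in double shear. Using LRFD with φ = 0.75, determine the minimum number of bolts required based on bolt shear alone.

A_b = π·0.75²/4 = 0.4418 in².
Per-bolt design strength φR_n = 0.75 × 68 × 0.4418 × 2 = 45.06 kips.
n ≥ 301 / 45.06 = 6.68 → use 7 bolts.

7 bolts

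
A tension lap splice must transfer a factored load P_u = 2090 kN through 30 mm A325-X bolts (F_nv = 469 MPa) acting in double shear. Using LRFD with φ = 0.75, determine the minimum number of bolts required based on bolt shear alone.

A_b = π·30²/4 = 706.9 mm².
Per-bolt design strength φR_n = 0.75 × 469 × 706.9 × 2 / 1000 = 497.3 kN.
n ≥ 2090 / 497.3 = 4.203 → use 5 bolts.

5 bolts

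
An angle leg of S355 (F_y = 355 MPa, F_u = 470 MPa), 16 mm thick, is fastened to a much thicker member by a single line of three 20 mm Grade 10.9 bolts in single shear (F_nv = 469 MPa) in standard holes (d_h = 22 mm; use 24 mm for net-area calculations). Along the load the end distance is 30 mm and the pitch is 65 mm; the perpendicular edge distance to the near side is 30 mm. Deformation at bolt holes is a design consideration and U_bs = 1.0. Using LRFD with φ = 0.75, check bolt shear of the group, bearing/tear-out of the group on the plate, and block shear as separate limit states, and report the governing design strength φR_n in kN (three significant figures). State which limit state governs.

Bolt shear: A_b = π·20²/4 = 314.2 mm²; R_n = 469 × 314.2 × 3 × 1 / 1000 = 442 kN → 0.75 × 442 = 332 kN.
Bearing: edge l_c = 19, r_n = 171.5 kN; interior l_c = 43, r_n = 361 kN; R_n = 171.5 + 2·361 = 893.4 kN → 670 kN.
Block shear: A_gv = 2560, A_nv = 1600, A_nt = 288 mm²; R_n = min(0.6F_uA_nv, 0.6F_yA_gv) + U_bs·F_u·A_nt = 586.6 kN → 440 kN.
Bolt shear governs: 332 kN.

332 kN (bolt shear governs)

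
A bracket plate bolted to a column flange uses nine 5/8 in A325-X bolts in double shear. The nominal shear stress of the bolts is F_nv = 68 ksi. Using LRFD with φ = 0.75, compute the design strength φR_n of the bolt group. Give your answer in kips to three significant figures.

A_b = π × 0.625² / 4 = 0.3068 in².
R_n = F_nv · A_b · n · n_s = 68 × 0.3068 × 9 × 2 = 375.5 kips.
Design strength φR_n = 0.75 × 375.5 = 282 kips.

282 kips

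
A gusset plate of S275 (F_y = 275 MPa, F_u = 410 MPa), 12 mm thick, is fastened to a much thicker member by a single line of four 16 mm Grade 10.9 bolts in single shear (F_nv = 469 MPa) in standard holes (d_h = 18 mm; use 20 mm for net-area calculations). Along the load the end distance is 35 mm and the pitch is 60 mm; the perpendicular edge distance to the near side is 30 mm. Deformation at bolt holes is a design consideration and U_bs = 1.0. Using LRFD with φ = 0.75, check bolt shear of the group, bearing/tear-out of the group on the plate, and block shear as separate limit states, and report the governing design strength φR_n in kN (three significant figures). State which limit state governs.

283 kN (bolt shear governs)

Bolt shear: A_b = π·16²/4 = 201.1 mm²; R_n = 469 × 201.1 × 4 × 1 / 1000 = 377.2 kN → 0.75 × 377.2 = 283 kN.
Bearing: edge l_c = 26, r_n = 153.5 kN; interior l_c = 42, r_n = 188.9 kN; R_n = 153.5 + 3·188.9 = 720.3 kN → 540 kN.
Block shear: A_gv = 2580, A_nv = 1740, A_nt = 240 mm²; R_n = min(0.6F_uA_nv, 0.6F_yA_gv) + U_bs·F_u·A_nt = 524.1 kN → 393 kN.
Bolt shear governs: 283 kN.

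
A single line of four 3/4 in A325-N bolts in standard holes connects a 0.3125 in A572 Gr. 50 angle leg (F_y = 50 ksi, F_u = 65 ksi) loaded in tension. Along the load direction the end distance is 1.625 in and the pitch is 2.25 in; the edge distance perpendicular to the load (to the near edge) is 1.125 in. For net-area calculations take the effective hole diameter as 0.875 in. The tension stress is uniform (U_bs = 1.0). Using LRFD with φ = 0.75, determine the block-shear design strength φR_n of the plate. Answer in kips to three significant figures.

59 kips

Shear plane L_v = 1.625 + 3·2.25 = 8.375 in; A_gv = 8.375 × 0.3125 = 2.617 in².
A_nv = (8.375 − 3.5·0.875) × 0.3125 = 1.66 in².
A_nt = (1.125 − 0.5·0.875) × 0.3125 = 0.2148 in².
0.6 F_u A_nv = 64.75 kips; 0.6 F_y A_gv = 78.52 kips → shear rupture governs the shear term.
R_n = 64.75 + 1.0 × 65 × 0.2148 = 78.71 kips.
Design strength φR_n = 0.75 × 78.71 = 59 kips.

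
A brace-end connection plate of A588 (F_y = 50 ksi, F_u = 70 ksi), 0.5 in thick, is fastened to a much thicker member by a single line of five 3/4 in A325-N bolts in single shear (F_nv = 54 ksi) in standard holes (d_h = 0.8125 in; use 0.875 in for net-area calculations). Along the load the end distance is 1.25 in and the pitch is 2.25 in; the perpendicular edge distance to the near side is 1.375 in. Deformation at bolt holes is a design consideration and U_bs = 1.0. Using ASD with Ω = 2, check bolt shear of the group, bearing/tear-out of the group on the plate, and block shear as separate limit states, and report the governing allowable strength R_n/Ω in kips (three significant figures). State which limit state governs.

59.6 kips (bolt shear governs)

Bolt shear: A_b = π·0.75²/4 = 0.4418 in²; R_n = 54 × 0.4418 × 5 × 1 = 119.3 kips → 119.3 / 2 = 59.6 kips.
Bearing: edge l_c = 0.8438, r_n = 35.44 kips; interior l_c = 1.438, r_n = 60.37 kips; R_n = 35.44 + 4·60.37 = 276.9 kips → 138 kips.
Block shear: A_gv = 5.125, A_nv = 3.156, A_nt = 0.4688 in²; R_n = min(0.6F_uA_nv, 0.6F_yA_gv) + U_bs·F_u·A_nt = 165.4 kips → 82.7 kips.
Bolt shear governs: 59.6 kips.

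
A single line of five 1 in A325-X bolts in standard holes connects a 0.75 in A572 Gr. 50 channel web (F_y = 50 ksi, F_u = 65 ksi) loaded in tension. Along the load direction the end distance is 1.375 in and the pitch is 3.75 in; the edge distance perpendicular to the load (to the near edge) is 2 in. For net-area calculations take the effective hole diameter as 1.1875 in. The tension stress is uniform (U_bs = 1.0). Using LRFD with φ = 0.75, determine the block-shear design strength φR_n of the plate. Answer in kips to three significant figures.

293 kips

Shear plane L_v = 1.375 + 4·3.75 = 16.38 in; A_gv = 16.38 × 0.75 = 12.28 in².
A_nv = (16.38 − 4.5·1.1875) × 0.75 = 8.273 in².
A_nt = (2 − 0.5·1.1875) × 0.75 = 1.055 in².
0.6 F_u A_nv = 322.7 kips; 0.6 F_y A_gv = 368.4 kips → shear rupture governs the shear term.
R_n = 322.7 + 1.0 × 65 × 1.055 = 391.2 kips.
Design strength φR_n = 0.75 × 391.2 = 293 kips.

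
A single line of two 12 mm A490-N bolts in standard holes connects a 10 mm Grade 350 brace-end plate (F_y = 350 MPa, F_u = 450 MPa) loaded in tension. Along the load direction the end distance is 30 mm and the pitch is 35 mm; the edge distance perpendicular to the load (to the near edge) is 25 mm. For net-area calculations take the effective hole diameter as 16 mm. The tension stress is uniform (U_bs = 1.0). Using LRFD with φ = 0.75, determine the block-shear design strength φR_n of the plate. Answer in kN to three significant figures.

140 kN

Shear plane L_v = 30 + 1·35 = 65 mm; A_gv = 65 × 10 = 650 mm².
A_nv = (65 − 1.5·16) × 10 = 410 mm².
A_nt = (25 − 0.5·16) × 10 = 170 mm².
0.6 F_u A_nv = 110.7 kN; 0.6 F_y A_gv = 136.5 kN → shear rupture governs the shear term.
R_n = 110.7 + 1.0 × 450 × 170 / 1000 = 187.2 kN.
Design strength φR_n = 0.75 × 187.2 = 140 kN.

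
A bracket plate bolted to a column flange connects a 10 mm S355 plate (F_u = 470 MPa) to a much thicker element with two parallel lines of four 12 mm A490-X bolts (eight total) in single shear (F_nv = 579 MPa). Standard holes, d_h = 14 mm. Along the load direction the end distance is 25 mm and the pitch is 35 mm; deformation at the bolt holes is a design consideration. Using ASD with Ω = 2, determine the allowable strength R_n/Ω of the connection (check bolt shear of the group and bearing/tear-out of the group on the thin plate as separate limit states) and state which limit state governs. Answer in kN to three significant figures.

262 kN (bolt shear governs)

Bolt shear: A_b = π·12²/4 = 113.1 mm²; R_n = 579 × 113.1 × 8 × 1 / 1000 = 523.9 kN → 523.9 / 2 = 262 kN.
Bearing (1.2 l_c t F_u ≤ 2.4 d t F_u): upper limit = 2.4·12·10·470 / 1000 = 135.4 kN.
  Edge l_c = 25 − 14/2 = 18 → r_n = 101.5 kN; interior l_c = 35 − 14 = 21 → r_n = 118.4 kN.
  R_n,bearing = 2·101.5 + 6·118.4 = 913.7 kN → 913.7 / 2 = 457 kN.
Bolt shear governs: 262 kN.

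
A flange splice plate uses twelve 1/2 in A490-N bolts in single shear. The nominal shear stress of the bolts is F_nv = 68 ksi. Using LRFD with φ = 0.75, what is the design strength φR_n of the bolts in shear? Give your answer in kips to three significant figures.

A_b = π × 0.5² / 4 = 0.1963 in².
R_n = F_nv · A_b · n · n_s = 68 × 0.1963 × 12 × 1 = 160.2 kips.
Design strength φR_n = 0.75 × 160.2 = 120 kips.

120 kips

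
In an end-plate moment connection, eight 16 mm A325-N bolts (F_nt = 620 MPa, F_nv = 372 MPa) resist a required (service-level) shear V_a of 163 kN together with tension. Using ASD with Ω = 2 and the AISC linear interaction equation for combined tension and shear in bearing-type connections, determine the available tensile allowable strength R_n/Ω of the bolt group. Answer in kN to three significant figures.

A_b = π·16²/4 = 201.1 mm²; f_rv = 163 × 1000 / (8 × 201.1) = 101.3 MPa.
F'_nt = 1.3 F_nt − (Ω F_nt / F_nv) f_rv = 1.3·620 − (2·620/372)·101.3 = 468.2 MPa, capped at F_nt → F'_nt = 468.2 MPa.
R_n = F'_nt · A_b · n = 468.2 × 201.1 × 8 / 1000 = 753.1 kN.
Allowable strength R_n/Ω = 753.1 / 2 = 377 kN.

377 kN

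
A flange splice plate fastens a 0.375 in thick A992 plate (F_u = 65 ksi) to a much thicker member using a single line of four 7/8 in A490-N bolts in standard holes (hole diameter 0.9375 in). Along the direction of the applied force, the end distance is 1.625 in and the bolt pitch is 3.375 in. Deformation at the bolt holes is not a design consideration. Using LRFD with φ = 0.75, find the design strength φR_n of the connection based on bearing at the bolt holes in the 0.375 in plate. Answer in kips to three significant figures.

Per bolt r_n = 1.5 l_c t F_u ≤ 3.0 d t F_u; upper limit = 3.0 × 0.875 × 0.375 × 65 = 63.98 kips.
Edge bolt: l_c = 1.625 − 0.9375/2 = 1.156 in → 1.5 × 1.156 × 0.375 × 65 = 42.28 → r_n = 42.28 kips.
Interior bolts: l_c = 3.375 − 0.9375 = 2.438 in → 1.5 × 2.438 × 0.375 × 65 = 89.12 → r_n = 63.98 kips.
R_n = 1 × 42.28 + 3 × 63.98 = 234.2 kips.
Design strength φR_n = 0.75 × 234.2 = 176 kips.

176 kips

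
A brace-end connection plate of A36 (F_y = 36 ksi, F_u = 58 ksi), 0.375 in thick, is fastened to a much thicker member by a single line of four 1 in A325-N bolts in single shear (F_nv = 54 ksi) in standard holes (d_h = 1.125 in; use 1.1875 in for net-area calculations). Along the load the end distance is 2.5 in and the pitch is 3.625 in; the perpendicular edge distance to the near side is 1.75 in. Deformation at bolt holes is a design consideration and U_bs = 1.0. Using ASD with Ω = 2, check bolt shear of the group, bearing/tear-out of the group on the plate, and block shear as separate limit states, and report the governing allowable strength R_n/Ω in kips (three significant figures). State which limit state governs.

Bolt shear: A_b = π·1²/4 = 0.7854 in²; R_n = 54 × 0.7854 × 4 × 1 = 169.6 kips → 169.6 / 2 = 84.8 kips.
Bearing: edge l_c = 1.938, r_n = 50.57 kips; interior l_c = 2.5, r_n = 52.2 kips; R_n = 50.57 + 3·52.2 = 207.2 kips → 104 kips.
Block shear: A_gv = 5.016, A_nv = 3.457, A_nt = 0.4336 in²; R_n = min(0.6F_uA_nv, 0.6F_yA_gv) + U_bs·F_u·A_nt = 133.5 kips → 66.7 kips.
Block shear governs: 66.7 kips.

66.7 kips (block shear governs)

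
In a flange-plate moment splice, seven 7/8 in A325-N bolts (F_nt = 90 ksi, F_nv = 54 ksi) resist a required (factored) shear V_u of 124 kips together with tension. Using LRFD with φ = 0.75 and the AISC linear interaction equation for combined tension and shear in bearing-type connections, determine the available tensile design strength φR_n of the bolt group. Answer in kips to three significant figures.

163 kips

A_b = π·0.875²/4 = 0.6013 in²; f_rv = 124 / (7 × 0.6013) = 29.46 ksi.
F'_nt = 1.3 F_nt − (F_nt / φF_nv) f_rv = 1.3·90 − (90/(0.75·54))·29.46 = 51.54 ksi, capped at F_nt → F'_nt = 51.54 ksi.
R_n = F'_nt · A_b · n = 51.54 × 0.6013 × 7 = 216.9 kips.
Design strength φR_n = 0.75 × 216.9 = 163 kips.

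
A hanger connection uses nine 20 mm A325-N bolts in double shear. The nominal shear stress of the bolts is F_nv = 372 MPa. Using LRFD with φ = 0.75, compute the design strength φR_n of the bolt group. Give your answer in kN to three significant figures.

A_b = π × 20² / 4 = 314.2 mm².
R_n = F_nv · A_b · n · n_s = 372 × 314.2 × 9 × 2 / 1000 = 2104 kN.
Design strength φR_n = 0.75 × 2104 = 1580 kN.

1580 kN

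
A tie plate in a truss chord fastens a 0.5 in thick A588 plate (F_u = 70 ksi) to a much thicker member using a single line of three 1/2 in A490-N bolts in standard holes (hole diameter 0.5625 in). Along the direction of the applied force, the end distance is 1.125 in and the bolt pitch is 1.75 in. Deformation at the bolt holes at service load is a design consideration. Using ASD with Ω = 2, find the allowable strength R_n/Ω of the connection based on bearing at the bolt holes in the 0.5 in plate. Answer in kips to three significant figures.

59.7 kips

Per bolt r_n = 1.2 l_c t F_u ≤ 2.4 d t F_u; upper limit = 2.4 × 0.5 × 0.5 × 70 = 42 kips.
Edge bolt: l_c = 1.125 − 0.5625/2 = 0.8438 in → 1.2 × 0.8438 × 0.5 × 70 = 35.44 → r_n = 35.44 kips.
Interior bolts: l_c = 1.75 − 0.5625 = 1.188 in → 1.2 × 1.188 × 0.5 × 70 = 49.88 → r_n = 42 kips.
R_n = 1 × 35.44 + 2 × 42 = 119.4 kips.
Allowable strength R_n/Ω = 119.4 / 2 = 59.7 kips.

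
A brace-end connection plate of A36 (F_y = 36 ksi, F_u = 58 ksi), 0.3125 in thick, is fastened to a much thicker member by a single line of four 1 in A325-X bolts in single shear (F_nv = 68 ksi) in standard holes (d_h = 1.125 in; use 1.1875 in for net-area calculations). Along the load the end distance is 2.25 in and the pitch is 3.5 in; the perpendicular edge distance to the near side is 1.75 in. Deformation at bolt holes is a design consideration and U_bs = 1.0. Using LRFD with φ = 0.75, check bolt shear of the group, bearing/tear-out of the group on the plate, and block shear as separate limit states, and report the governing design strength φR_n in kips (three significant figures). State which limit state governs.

Bolt shear: A_b = π·1²/4 = 0.7854 in²; R_n = 68 × 0.7854 × 4 × 1 = 213.6 kips → 0.75 × 213.6 = 160 kips.
Bearing: edge l_c = 1.688, r_n = 36.7 kips; interior l_c = 2.375, r_n = 43.5 kips; R_n = 36.7 + 3·43.5 = 167.2 kips → 125 kips.
Block shear: A_gv = 3.984, A_nv = 2.686, A_nt = 0.3613 in²; R_n = min(0.6F_uA_nv, 0.6F_yA_gv) + U_bs·F_u·A_nt = 107 kips → 80.3 kips.
Block shear governs: 80.3 kips.

80.3 kips (block shear governs)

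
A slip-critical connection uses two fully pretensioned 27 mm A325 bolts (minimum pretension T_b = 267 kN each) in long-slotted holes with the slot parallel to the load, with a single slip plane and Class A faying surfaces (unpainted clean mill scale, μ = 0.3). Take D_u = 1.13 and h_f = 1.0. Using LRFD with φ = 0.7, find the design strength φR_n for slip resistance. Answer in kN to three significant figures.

R_n = μ · D_u · h_f · T_b · n_s · n_b = 0.3 × 1.13 × 1.0 × 267 × 1 × 2 = 181 kN.
Design strength φR_n = 0.7 × 181 = 127 kN.

127 kN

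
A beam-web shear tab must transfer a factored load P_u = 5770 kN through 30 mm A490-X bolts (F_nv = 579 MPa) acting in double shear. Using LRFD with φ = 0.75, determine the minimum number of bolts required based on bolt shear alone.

10 bolts

A_b = π·30²/4 = 706.9 mm².
Per-bolt design strength φR_n = 0.75 × 579 × 706.9 × 2 / 1000 = 613.9 kN.
n ≥ 5770 / 613.9 = 9.399 → use 10 bolts.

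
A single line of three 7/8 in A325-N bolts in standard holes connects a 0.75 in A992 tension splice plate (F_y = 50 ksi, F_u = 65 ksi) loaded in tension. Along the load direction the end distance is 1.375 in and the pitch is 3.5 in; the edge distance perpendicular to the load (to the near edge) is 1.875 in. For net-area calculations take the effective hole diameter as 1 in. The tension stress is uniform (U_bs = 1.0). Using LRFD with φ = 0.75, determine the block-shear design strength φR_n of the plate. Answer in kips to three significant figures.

Shear plane L_v = 1.375 + 2·3.5 = 8.375 in; A_gv = 8.375 × 0.75 = 6.281 in².
A_nv = (8.375 − 2.5·1) × 0.75 = 4.406 in².
A_nt = (1.875 − 0.5·1) × 0.75 = 1.031 in².
0.6 F_u A_nv = 171.8 kips; 0.6 F_y A_gv = 188.4 kips → shear rupture governs the shear term.
R_n = 171.8 + 1.0 × 65 × 1.031 = 238.9 kips.
Design strength φR_n = 0.75 × 238.9 = 179 kips.

179 kips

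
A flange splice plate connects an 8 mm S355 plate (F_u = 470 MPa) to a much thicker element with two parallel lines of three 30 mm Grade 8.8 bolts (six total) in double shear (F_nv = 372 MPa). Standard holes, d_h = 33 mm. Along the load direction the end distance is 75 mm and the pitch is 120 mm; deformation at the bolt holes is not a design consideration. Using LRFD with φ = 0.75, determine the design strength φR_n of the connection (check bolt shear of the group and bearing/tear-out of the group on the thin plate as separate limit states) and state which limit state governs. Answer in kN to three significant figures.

Bolt shear: A_b = π·30²/4 = 706.9 mm²; R_n = 372 × 706.9 × 6 × 2 / 1000 = 3155 kN → 0.75 × 3155 = 2370 kN.
Bearing (1.5 l_c t F_u ≤ 3.0 d t F_u): upper limit = 3.0·30·8·470 / 1000 = 338.4 kN.
  Edge l_c = 75 − 33/2 = 58.5 → r_n = 329.9 kN; interior l_c = 120 − 33 = 87 → r_n = 338.4 kN.
  R_n,bearing = 2·329.9 + 4·338.4 = 2013 kN → 0.75 × 2013 = 1510 kN.
Bearing governs: 1510 kN.

1510 kN (bearing governs)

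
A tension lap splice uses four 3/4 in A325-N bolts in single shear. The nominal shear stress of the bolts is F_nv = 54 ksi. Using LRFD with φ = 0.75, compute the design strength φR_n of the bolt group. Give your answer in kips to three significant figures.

A_b = π × 0.75² / 4 = 0.4418 in².
R_n = F_nv · A_b · n · n_s = 54 × 0.4418 × 4 × 1 = 95.43 kips.
Design strength φR_n = 0.75 × 95.43 = 71.6 kips.

71.6 kips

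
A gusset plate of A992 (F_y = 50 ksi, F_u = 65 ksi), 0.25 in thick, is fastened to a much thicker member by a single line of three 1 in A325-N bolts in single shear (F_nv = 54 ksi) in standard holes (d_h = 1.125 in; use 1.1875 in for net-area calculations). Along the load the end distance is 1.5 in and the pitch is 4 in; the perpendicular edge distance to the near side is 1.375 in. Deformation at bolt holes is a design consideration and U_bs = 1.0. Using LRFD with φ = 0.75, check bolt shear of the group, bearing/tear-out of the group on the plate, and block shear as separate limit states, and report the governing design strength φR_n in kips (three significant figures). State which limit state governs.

Bolt shear: A_b = π·1²/4 = 0.7854 in²; R_n = 54 × 0.7854 × 3 × 1 = 127.2 kips → 0.75 × 127.2 = 95.4 kips.
Bearing: edge l_c = 0.9375, r_n = 18.28 kips; interior l_c = 2.875, r_n = 39 kips; R_n = 18.28 + 2·39 = 96.28 kips → 72.2 kips.
Block shear: A_gv = 2.375, A_nv = 1.633, A_nt = 0.1953 in²; R_n = min(0.6F_uA_nv, 0.6F_yA_gv) + U_bs·F_u·A_nt = 76.38 kips → 57.3 kips.
Block shear governs: 57.3 kips.

57.3 kips (block shear governs)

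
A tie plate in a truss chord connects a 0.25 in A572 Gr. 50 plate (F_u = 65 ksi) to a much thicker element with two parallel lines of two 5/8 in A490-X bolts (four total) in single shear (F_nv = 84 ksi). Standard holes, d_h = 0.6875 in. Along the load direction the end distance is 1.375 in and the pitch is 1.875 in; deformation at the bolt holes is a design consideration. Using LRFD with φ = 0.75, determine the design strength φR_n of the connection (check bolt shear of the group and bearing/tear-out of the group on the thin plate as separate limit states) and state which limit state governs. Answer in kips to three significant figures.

64.9 kips (bearing governs)

Bolt shear: A_b = π·0.625²/4 = 0.3068 in²; R_n = 84 × 0.3068 × 4 × 1 = 103.1 kips → 0.75 × 103.1 = 77.3 kips.
Bearing (1.2 l_c t F_u ≤ 2.4 d t F_u): upper limit = 2.4·0.625·0.25·65 = 24.38 kips.
  Edge l_c = 1.375 − 0.6875/2 = 1.031 → r_n = 20.11 kips; interior l_c = 1.875 − 0.6875 = 1.188 → r_n = 23.16 kips.
  R_n,bearing = 2·20.11 + 2·23.16 = 86.53 kips → 0.75 × 86.53 = 64.9 kips.
Bearing governs: 64.9 kips.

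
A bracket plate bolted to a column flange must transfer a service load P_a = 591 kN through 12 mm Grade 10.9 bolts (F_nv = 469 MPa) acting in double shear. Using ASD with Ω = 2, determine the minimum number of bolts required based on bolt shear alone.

12 bolts

A_b = π·12²/4 = 113.1 mm².
Per-bolt allowable strength R_n/Ω = 469 × 113.1 × 2 / 1000 / 2 = 53.04 kN.
n ≥ 591 / 53.04 = 11.14 → use 12 bolts.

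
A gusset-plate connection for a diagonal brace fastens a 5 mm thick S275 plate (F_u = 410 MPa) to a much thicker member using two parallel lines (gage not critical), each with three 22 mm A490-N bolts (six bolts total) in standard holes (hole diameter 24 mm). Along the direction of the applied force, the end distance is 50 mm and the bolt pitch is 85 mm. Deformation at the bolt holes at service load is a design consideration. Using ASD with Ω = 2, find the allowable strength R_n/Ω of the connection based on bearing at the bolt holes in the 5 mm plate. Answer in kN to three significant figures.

Per bolt r_n = 1.2 l_c t F_u ≤ 2.4 d t F_u; upper limit = 2.4 × 22 × 5 × 410 / 1000 = 108.2 kN.
Edge bolt: l_c = 50 − 24/2 = 38 mm → 1.2 × 38 × 5 × 410 / 1000 = 93.48 → r_n = 93.48 kN.
Interior bolts: l_c = 85 − 24 = 61 mm → 1.2 × 61 × 5 × 410 / 1000 = 150.1 → r_n = 108.2 kN.
R_n = 2 × 93.48 + 4 × 108.2 = 619.9 kN.
Allowable strength R_n/Ω = 619.9 / 2 = 310 kN.

310 kN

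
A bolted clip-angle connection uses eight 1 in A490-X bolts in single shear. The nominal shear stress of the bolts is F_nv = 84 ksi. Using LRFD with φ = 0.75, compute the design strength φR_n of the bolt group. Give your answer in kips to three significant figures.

396 kips

A_b = π × 1² / 4 = 0.7854 in².
R_n = F_nv · A_b · n · n_s = 84 × 0.7854 × 8 × 1 = 527.8 kips.
Design strength φR_n = 0.75 × 527.8 = 396 kips.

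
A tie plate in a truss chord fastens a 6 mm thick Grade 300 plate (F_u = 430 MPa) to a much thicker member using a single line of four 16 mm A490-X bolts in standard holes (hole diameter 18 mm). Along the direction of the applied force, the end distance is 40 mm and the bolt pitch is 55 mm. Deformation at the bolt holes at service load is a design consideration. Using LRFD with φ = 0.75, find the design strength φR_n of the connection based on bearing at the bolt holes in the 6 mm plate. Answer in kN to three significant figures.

Per bolt r_n = 1.2 l_c t F_u ≤ 2.4 d t F_u; upper limit = 2.4 × 16 × 6 × 430 / 1000 = 99.07 kN.
Edge bolt: l_c = 40 − 18/2 = 31 mm → 1.2 × 31 × 6 × 430 / 1000 = 95.98 → r_n = 95.98 kN.
Interior bolts: l_c = 55 − 18 = 37 mm → 1.2 × 37 × 6 × 430 / 1000 = 114.6 → r_n = 99.07 kN.
R_n = 1 × 95.98 + 3 × 99.07 = 393.2 kN.
Design strength φR_n = 0.75 × 393.2 = 295 kN.

295 kN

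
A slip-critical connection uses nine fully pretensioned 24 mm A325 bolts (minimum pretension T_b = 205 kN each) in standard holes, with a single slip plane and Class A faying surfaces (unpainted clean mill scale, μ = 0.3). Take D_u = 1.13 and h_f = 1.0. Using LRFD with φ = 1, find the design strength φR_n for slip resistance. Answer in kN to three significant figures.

625 kN

R_n = μ · D_u · h_f · T_b · n_s · n_b = 0.3 × 1.13 × 1.0 × 205 × 1 × 9 = 625.5 kN.
Design strength φR_n = 1 × 625.5 = 625 kN.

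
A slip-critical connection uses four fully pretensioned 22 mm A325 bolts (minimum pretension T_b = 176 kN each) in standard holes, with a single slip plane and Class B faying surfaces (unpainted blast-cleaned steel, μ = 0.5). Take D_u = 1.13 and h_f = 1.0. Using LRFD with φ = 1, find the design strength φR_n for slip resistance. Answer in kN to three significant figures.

R_n = μ · D_u · h_f · T_b · n_s · n_b = 0.5 × 1.13 × 1.0 × 176 × 1 × 4 = 397.8 kN.
Design strength φR_n = 1 × 397.8 = 398 kN.

398 kN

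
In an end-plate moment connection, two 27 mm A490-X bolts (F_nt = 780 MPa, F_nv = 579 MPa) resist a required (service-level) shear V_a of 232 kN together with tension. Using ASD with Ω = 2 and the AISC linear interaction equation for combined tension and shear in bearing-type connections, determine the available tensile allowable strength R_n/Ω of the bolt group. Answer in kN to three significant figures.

A_b = π·27²/4 = 572.6 mm²; f_rv = 232 × 1000 / (2 × 572.6) = 202.6 MPa.
F'_nt = 1.3 F_nt − (Ω F_nt / F_nv) f_rv = 1.3·780 − (2·780/579)·202.6 = 468.1 MPa, capped at F_nt → F'_nt = 468.1 MPa.
R_n = F'_nt · A_b · n = 468.1 × 572.6 × 2 / 1000 = 536.1 kN.
Allowable strength R_n/Ω = 536.1 / 2 = 268 kN.

268 kN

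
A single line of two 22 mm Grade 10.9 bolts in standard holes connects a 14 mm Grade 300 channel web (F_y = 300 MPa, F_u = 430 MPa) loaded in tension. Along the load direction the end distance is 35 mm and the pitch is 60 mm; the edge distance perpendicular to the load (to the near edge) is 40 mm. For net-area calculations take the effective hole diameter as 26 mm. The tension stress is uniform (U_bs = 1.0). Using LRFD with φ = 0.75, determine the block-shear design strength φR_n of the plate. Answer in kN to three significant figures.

274 kN

Shear plane L_v = 35 + 1·60 = 95 mm; A_gv = 95 × 14 = 1330 mm².
A_nv = (95 − 1.5·26) × 14 = 784 mm².
A_nt = (40 − 0.5·26) × 14 = 378 mm².
0.6 F_u A_nv = 202.3 kN; 0.6 F_y A_gv = 239.4 kN → shear rupture governs the shear term.
R_n = 202.3 + 1.0 × 430 × 378 / 1000 = 364.8 kN.
Design strength φR_n = 0.75 × 364.8 = 274 kN.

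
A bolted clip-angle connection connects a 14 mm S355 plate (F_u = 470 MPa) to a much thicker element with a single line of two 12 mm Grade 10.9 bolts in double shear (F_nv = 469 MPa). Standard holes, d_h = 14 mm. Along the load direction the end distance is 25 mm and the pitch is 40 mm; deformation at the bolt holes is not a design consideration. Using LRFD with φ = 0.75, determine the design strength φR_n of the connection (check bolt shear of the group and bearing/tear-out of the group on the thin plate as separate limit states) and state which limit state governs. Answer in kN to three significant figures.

Bolt shear: A_b = π·12²/4 = 113.1 mm²; R_n = 469 × 113.1 × 2 × 2 / 1000 = 212.2 kN → 0.75 × 212.2 = 159 kN.
Bearing (1.5 l_c t F_u ≤ 3.0 d t F_u): upper limit = 3.0·12·14·470 / 1000 = 236.9 kN.
  Edge l_c = 25 − 14/2 = 18 → r_n = 177.7 kN; interior l_c = 40 − 14 = 26 → r_n = 236.9 kN.
  R_n,bearing = 1·177.7 + 1·236.9 = 414.5 kN → 0.75 × 414.5 = 311 kN.
Bolt shear governs: 159 kN.

159 kN (bolt shear governs)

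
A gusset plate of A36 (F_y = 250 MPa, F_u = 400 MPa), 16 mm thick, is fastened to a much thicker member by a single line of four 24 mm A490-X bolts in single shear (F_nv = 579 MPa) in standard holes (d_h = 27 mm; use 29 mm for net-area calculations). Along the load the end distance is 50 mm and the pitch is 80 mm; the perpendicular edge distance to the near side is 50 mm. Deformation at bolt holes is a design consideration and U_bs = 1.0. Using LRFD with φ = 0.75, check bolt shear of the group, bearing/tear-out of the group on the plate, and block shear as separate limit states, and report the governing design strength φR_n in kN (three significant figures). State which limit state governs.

Bolt shear: A_b = π·24²/4 = 452.4 mm²; R_n = 579 × 452.4 × 4 × 1 / 1000 = 1048 kN → 0.75 × 1048 = 786 kN.
Bearing: edge l_c = 36.5, r_n = 280.3 kN; interior l_c = 53, r_n = 368.6 kN; R_n = 280.3 + 3·368.6 = 1386 kN → 1040 kN.
Block shear: A_gv = 4640, A_nv = 3016, A_nt = 568 mm²; R_n = min(0.6F_uA_nv, 0.6F_yA_gv) + U_bs·F_u·A_nt = 923.2 kN → 692 kN.
Block shear governs: 692 kN.

692 kN (block shear governs)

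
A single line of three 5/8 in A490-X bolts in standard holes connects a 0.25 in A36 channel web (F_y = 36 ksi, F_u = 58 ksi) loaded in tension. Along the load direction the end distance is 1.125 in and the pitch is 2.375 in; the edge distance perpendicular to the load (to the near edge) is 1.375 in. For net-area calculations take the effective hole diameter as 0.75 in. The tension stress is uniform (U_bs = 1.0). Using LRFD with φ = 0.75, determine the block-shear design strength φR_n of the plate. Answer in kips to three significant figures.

Shear plane L_v = 1.125 + 2·2.375 = 5.875 in; A_gv = 5.875 × 0.25 = 1.469 in².
A_nv = (5.875 − 2.5·0.75) × 0.25 = 1 in².
A_nt = (1.375 − 0.5·0.75) × 0.25 = 0.25 in².
0.6 F_u A_nv = 34.8 kips; 0.6 F_y A_gv = 31.72 kips → shear yielding governs the shear term.
R_n = 31.72 + 1.0 × 58 × 0.25 = 46.22 kips.
Design strength φR_n = 0.75 × 46.22 = 34.7 kips.

34.7 kips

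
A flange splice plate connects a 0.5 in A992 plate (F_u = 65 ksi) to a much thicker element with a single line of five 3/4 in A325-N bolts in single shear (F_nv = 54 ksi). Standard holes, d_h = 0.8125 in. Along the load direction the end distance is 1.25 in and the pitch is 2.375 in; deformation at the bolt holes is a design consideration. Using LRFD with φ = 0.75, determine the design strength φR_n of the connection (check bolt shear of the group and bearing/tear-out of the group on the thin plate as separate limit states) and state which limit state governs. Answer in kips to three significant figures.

Bolt shear: A_b = π·0.75²/4 = 0.4418 in²; R_n = 54 × 0.4418 × 5 × 1 = 119.3 kips → 0.75 × 119.3 = 89.5 kips.
Bearing (1.2 l_c t F_u ≤ 2.4 d t F_u): upper limit = 2.4·0.75·0.5·65 = 58.5 kips.
  Edge l_c = 1.25 − 0.8125/2 = 0.8438 → r_n = 32.91 kips; interior l_c = 2.375 − 0.8125 = 1.562 → r_n = 58.5 kips.
  R_n,bearing = 1·32.91 + 4·58.5 = 266.9 kips → 0.75 × 266.9 = 200 kips.
Bolt shear governs: 89.5 kips.

89.5 kips (bolt shear governs)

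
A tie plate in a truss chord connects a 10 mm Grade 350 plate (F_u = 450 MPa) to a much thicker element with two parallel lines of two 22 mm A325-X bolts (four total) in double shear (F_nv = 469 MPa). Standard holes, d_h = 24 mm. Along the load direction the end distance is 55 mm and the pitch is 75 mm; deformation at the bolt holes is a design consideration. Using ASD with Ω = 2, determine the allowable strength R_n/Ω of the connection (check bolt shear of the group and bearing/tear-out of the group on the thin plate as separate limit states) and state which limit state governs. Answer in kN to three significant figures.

Bolt shear: A_b = π·22²/4 = 380.1 mm²; R_n = 469 × 380.1 × 4 × 2 / 1000 = 1426 kN → 1426 / 2 = 713 kN.
Bearing (1.2 l_c t F_u ≤ 2.4 d t F_u): upper limit = 2.4·22·10·450 / 1000 = 237.6 kN.
  Edge l_c = 55 − 24/2 = 43 → r_n = 232.2 kN; interior l_c = 75 − 24 = 51 → r_n = 237.6 kN.
  R_n,bearing = 2·232.2 + 2·237.6 = 939.6 kN → 939.6 / 2 = 470 kN.
Bearing governs: 470 kN.

470 kN (bearing governs)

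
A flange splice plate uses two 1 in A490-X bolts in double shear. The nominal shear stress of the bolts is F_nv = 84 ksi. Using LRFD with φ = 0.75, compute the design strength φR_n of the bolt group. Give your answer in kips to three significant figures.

198 kips

A_b = π × 1² / 4 = 0.7854 in².
R_n = F_nv · A_b · n · n_s = 84 × 0.7854 × 2 × 2 = 263.9 kips.
Design strength φR_n = 0.75 × 263.9 = 198 kips.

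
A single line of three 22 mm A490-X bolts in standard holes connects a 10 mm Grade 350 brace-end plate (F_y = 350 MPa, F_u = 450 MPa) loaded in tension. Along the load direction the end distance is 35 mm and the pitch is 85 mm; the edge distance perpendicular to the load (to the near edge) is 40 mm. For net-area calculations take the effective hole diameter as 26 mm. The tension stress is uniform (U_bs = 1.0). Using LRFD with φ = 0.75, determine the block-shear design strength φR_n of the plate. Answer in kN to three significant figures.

Shear plane L_v = 35 + 2·85 = 205 mm; A_gv = 205 × 10 = 2050 mm².
A_nv = (205 − 2.5·26) × 10 = 1400 mm².
A_nt = (40 − 0.5·26) × 10 = 270 mm².
0.6 F_u A_nv = 378 kN; 0.6 F_y A_gv = 430.5 kN → shear rupture governs the shear term.
R_n = 378 + 1.0 × 450 × 270 / 1000 = 499.5 kN.
Design strength φR_n = 0.75 × 499.5 = 375 kN.

375 kN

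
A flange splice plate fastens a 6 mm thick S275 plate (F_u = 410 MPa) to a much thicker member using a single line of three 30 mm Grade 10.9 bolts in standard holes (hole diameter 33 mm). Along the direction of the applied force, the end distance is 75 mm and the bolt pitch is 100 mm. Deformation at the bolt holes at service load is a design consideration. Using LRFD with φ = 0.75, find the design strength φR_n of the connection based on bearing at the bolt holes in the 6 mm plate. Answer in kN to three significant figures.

395 kN

Per bolt r_n = 1.2 l_c t F_u ≤ 2.4 d t F_u; upper limit = 2.4 × 30 × 6 × 410 / 1000 = 177.1 kN.
Edge bolt: l_c = 75 − 33/2 = 58.5 mm → 1.2 × 58.5 × 6 × 410 / 1000 = 172.7 → r_n = 172.7 kN.
Interior bolts: l_c = 100 − 33 = 67 mm → 1.2 × 67 × 6 × 410 / 1000 = 197.8 → r_n = 177.1 kN.
R_n = 1 × 172.7 + 2 × 177.1 = 526.9 kN.
Design strength φR_n = 0.75 × 526.9 = 395 kN.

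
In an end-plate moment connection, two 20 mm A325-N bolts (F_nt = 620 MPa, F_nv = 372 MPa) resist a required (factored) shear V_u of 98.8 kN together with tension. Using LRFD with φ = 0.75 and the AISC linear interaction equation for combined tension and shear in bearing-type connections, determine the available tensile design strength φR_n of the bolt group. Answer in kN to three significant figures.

A_b = π·20²/4 = 314.2 mm²; f_rv = 98.8 × 1000 / (2 × 314.2) = 157.2 MPa.
F'_nt = 1.3 F_nt − (F_nt / φF_nv) f_rv = 1.3·620 − (620/(0.75·372))·157.2 = 456.6 MPa, capped at F_nt → F'_nt = 456.6 MPa.
R_n = F'_nt · A_b · n = 456.6 × 314.2 × 2 / 1000 = 286.9 kN.
Design strength φR_n = 0.75 × 286.9 = 215 kN.

215 kN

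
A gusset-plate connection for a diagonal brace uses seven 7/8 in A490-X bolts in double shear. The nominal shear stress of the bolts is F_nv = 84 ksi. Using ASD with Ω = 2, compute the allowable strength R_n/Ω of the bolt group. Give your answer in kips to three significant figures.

354 kips

A_b = π × 0.875² / 4 = 0.6013 in².
R_n = F_nv · A_b · n · n_s = 84 × 0.6013 × 7 × 2 = 707.2 kips.
Allowable strength R_n/Ω = 707.2 / 2 = 354 kips.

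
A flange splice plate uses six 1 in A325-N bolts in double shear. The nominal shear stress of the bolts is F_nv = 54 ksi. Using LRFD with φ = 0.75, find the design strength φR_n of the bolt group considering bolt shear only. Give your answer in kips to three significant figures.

A_b = π × 1² / 4 = 0.7854 in².
R_n = F_nv · A_b · n · n_s = 54 × 0.7854 × 6 × 2 = 508.9 kips.
Design strength φR_n = 0.75 × 508.9 = 382 kips.

382 kips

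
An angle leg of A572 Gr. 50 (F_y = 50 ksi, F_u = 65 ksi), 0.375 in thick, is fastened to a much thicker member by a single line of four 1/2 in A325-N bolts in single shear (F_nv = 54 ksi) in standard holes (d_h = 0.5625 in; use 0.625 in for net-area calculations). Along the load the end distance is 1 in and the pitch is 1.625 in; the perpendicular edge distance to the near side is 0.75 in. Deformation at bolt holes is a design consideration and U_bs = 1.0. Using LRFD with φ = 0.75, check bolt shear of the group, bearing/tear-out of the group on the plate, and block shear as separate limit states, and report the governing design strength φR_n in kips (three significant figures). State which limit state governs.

Bolt shear: A_b = π·0.5²/4 = 0.1963 in²; R_n = 54 × 0.1963 × 4 × 1 = 42.41 kips → 0.75 × 42.41 = 31.8 kips.
Bearing: edge l_c = 0.7188, r_n = 21.02 kips; interior l_c = 1.062, r_n = 29.25 kips; R_n = 21.02 + 3·29.25 = 108.8 kips → 81.6 kips.
Block shear: A_gv = 2.203, A_nv = 1.383, A_nt = 0.1641 in²; R_n = min(0.6F_uA_nv, 0.6F_yA_gv) + U_bs·F_u·A_nt = 64.59 kips → 48.4 kips.
Bolt shear governs: 31.8 kips.

31.8 kips (bolt shear governs)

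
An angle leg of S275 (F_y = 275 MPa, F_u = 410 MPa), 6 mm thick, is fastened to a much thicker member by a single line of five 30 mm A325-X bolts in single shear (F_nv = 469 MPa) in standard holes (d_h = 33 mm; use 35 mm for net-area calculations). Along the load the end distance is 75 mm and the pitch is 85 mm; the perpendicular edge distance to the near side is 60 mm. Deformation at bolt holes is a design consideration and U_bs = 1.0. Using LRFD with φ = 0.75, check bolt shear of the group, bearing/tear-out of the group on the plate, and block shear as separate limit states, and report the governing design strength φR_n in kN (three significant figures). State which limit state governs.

Bolt shear: A_b = π·30²/4 = 706.9 mm²; R_n = 469 × 706.9 × 5 × 1 / 1000 = 1658 kN → 0.75 × 1658 = 1240 kN.
Bearing: edge l_c = 58.5, r_n = 172.7 kN; interior l_c = 52, r_n = 153.5 kN; R_n = 172.7 + 4·153.5 = 786.7 kN → 590 kN.
Block shear: A_gv = 2490, A_nv = 1545, A_nt = 255 mm²; R_n = min(0.6F_uA_nv, 0.6F_yA_gv) + U_bs·F_u·A_nt = 484.6 kN → 363 kN.
Block shear governs: 363 kN.

363 kN (block shear governs)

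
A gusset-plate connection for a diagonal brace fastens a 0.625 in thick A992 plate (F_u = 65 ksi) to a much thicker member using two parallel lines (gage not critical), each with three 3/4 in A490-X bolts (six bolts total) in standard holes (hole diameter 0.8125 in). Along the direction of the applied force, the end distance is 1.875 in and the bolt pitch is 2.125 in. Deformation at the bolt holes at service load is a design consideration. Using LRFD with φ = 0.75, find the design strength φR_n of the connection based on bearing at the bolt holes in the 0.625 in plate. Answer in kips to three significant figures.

Per bolt r_n = 1.2 l_c t F_u ≤ 2.4 d t F_u; upper limit = 2.4 × 0.75 × 0.625 × 65 = 73.12 kips.
Edge bolt: l_c = 1.875 − 0.8125/2 = 1.469 in → 1.2 × 1.469 × 0.625 × 65 = 71.6 → r_n = 71.6 kips.
Interior bolts: l_c = 2.125 − 0.8125 = 1.312 in → 1.2 × 1.312 × 0.625 × 65 = 63.98 → r_n = 63.98 kips.
R_n = 2 × 71.6 + 4 × 63.98 = 399.1 kips.
Design strength φR_n = 0.75 × 399.1 = 299 kips.

299 kips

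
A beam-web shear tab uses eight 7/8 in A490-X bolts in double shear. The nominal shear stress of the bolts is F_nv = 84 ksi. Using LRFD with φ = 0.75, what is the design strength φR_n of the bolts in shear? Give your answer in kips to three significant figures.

A_b = π × 0.875² / 4 = 0.6013 in².
R_n = F_nv · A_b · n · n_s = 84 × 0.6013 × 8 × 2 = 808.2 kips.
Design strength φR_n = 0.75 × 808.2 = 606 kips.

606 kips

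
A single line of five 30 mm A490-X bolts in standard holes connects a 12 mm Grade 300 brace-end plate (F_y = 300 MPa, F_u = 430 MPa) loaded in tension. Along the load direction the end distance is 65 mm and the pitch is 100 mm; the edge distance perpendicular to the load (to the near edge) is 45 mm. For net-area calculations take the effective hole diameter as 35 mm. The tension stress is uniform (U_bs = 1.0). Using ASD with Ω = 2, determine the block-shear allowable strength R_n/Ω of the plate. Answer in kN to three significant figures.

Shear plane L_v = 65 + 4·100 = 465 mm; A_gv = 465 × 12 = 5580 mm².
A_nv = (465 − 4.5·35) × 12 = 3690 mm².
A_nt = (45 − 0.5·35) × 12 = 330 mm².
0.6 F_u A_nv = 952 kN; 0.6 F_y A_gv = 1004 kN → shear rupture governs the shear term.
R_n = 952 + 1.0 × 430 × 330 / 1000 = 1094 kN.
Allowable strength R_n/Ω = 1094 / 2 = 547 kN.

547 kN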